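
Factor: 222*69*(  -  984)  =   - 2^4*3^3 * 23^1*37^1*41^1  =  - 15072912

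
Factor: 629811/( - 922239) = -69979/102471 = - 3^( - 1)*7^1 * 13^1*769^1*34157^( - 1)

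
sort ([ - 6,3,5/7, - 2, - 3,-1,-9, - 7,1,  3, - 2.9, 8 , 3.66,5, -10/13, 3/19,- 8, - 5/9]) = [-9, - 8,-7,-6, - 3, - 2.9, - 2,  -  1,-10/13, - 5/9, 3/19,5/7, 1,3,3,3.66, 5,8]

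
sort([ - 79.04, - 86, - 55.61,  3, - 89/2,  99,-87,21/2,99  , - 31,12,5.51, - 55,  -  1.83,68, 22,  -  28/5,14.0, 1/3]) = [ - 87,-86, - 79.04,-55.61, - 55, - 89/2, - 31, - 28/5, - 1.83,1/3 , 3 , 5.51,21/2, 12,14.0,  22,68,99,99 ]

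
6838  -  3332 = 3506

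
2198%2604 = 2198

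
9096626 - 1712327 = 7384299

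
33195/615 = 2213/41 = 53.98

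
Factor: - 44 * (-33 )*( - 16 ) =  - 23232 = - 2^6*3^1 * 11^2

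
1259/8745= 1259/8745=0.14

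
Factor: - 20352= - 2^7*3^1*53^1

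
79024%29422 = 20180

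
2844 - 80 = 2764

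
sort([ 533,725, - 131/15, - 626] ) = [ - 626, - 131/15 , 533,  725]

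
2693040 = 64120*42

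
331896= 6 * 55316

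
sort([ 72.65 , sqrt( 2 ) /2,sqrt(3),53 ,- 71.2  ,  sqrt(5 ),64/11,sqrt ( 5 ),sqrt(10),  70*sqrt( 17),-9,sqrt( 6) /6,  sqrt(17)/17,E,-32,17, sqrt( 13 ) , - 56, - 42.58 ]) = [ - 71.2, - 56 , - 42.58, - 32, - 9,sqrt(17)/17 , sqrt( 6) /6,  sqrt( 2) /2,sqrt(3), sqrt(5),  sqrt(5 ), E,sqrt( 10 ), sqrt( 13),64/11,17,53,72.65, 70*sqrt(17 )]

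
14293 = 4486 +9807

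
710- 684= 26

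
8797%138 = 103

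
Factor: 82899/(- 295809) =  - 183/653 = -  3^1 * 61^1*653^(-1)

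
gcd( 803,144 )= 1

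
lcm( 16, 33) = 528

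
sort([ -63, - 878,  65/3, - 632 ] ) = [-878, - 632, - 63,65/3]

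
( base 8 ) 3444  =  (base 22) 3h2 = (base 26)2i8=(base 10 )1828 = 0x724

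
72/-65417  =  -72/65417= - 0.00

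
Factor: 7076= 2^2*29^1*61^1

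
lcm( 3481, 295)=17405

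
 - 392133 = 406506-798639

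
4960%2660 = 2300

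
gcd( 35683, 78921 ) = 1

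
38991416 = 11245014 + 27746402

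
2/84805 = 2/84805 = 0.00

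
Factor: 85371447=3^1*7^1*29^1*103^1*1361^1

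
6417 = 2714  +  3703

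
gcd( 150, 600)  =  150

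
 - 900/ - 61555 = 180/12311 = 0.01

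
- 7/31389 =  - 7/31389 = -0.00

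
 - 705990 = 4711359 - 5417349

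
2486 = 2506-20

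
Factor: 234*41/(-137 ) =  - 2^1*3^2* 13^1 * 41^1 * 137^( - 1) = - 9594/137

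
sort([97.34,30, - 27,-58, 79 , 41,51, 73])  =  [ - 58, - 27 , 30,41 , 51 , 73, 79, 97.34 ] 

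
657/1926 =73/214 = 0.34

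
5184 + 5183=10367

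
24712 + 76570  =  101282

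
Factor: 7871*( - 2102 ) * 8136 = -2^4 *3^2*17^1*113^1*463^1 * 1051^1 = - 134608834512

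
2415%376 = 159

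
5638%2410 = 818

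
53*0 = 0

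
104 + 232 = 336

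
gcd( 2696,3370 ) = 674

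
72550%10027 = 2361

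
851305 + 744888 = 1596193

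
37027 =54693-17666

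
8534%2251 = 1781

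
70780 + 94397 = 165177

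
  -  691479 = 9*( - 76831) 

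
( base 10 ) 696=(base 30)n6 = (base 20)1EG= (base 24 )150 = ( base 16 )2b8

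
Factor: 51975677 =13^1 * 1201^1 * 3329^1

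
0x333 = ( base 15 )399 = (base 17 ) 2e3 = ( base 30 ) r9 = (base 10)819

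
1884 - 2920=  - 1036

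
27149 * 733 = 19900217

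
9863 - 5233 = 4630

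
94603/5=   18920+ 3/5 = 18920.60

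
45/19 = 2+7/19 = 2.37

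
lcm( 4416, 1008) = 92736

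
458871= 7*65553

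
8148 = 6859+1289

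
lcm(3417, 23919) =23919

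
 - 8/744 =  - 1/93 = - 0.01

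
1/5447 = 1/5447 = 0.00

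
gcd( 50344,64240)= 8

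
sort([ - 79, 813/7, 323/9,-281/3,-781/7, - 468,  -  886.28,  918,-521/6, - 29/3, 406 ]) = [-886.28, - 468, - 781/7, - 281/3, - 521/6, - 79,- 29/3, 323/9, 813/7 , 406,918]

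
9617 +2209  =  11826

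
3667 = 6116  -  2449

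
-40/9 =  - 5  +  5/9= -4.44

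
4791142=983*4874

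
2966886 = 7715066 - 4748180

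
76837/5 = 76837/5 =15367.40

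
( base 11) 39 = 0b101010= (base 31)1b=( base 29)1d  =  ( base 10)42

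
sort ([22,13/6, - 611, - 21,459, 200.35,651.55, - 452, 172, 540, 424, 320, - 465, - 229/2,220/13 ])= [ - 611, - 465, - 452, - 229/2, -21,13/6,220/13,22,172,200.35, 320, 424,459,540,  651.55]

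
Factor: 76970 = 2^1*5^1 * 43^1*179^1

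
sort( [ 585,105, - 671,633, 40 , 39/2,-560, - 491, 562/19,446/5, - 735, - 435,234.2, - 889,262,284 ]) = [ - 889, - 735, - 671  , - 560, - 491, -435,39/2, 562/19, 40,446/5, 105,234.2,  262,284, 585, 633]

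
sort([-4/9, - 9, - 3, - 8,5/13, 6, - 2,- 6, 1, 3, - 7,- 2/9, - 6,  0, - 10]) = [ - 10,-9, - 8, - 7,- 6 , - 6, - 3,  -  2,-4/9, - 2/9,0,5/13, 1,3,6]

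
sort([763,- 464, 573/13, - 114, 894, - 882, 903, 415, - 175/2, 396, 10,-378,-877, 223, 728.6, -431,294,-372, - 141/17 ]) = [ - 882, - 877,- 464,  -  431, - 378, - 372,  -  114, - 175/2,-141/17,10,573/13,223 , 294, 396, 415, 728.6,763, 894,  903] 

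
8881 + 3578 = 12459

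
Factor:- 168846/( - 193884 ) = 2^( - 1)*151^( - 1)*263^1 = 263/302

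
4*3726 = 14904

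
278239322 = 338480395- 60241073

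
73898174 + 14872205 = 88770379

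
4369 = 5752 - 1383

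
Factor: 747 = 3^2 * 83^1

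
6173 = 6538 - 365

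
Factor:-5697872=-2^4*19^1*18743^1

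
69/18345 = 23/6115 = 0.00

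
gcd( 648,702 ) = 54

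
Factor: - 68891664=  -  2^4*3^1*1435243^1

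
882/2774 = 441/1387 = 0.32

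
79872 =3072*26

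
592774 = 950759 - 357985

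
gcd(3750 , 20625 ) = 1875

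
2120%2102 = 18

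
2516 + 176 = 2692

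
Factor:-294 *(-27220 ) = 8002680 = 2^3*3^1*5^1*7^2*  1361^1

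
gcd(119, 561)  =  17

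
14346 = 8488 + 5858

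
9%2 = 1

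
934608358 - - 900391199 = 1834999557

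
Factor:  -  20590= - 2^1*5^1*29^1*71^1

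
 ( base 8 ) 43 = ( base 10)35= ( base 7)50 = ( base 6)55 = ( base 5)120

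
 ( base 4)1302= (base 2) 1110010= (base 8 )162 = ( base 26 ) 4A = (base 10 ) 114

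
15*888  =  13320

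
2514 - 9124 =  - 6610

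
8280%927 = 864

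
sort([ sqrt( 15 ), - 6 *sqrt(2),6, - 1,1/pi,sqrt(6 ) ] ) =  [  -  6 * sqrt( 2 ),-1, 1/pi, sqrt(6),sqrt( 15 ), 6 ] 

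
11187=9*1243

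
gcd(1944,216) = 216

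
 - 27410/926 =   -  13705/463 = - 29.60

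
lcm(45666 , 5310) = 228330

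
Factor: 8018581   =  1483^1*5407^1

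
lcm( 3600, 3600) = 3600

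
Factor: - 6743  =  -11^1*613^1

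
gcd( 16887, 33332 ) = 13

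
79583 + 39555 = 119138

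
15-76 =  - 61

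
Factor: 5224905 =3^4*5^1*7^1*19^1*97^1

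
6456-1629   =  4827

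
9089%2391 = 1916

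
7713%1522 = 103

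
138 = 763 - 625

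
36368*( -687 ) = - 24984816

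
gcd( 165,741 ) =3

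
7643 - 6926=717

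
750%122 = 18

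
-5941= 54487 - 60428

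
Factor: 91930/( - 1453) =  - 2^1*5^1*29^1*317^1 * 1453^( - 1)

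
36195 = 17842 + 18353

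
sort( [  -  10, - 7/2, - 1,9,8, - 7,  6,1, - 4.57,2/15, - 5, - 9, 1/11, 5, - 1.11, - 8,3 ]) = [ - 10,-9 , - 8,-7, - 5, - 4.57,-7/2,-1.11, - 1,1/11, 2/15, 1, 3, 5, 6, 8, 9 ]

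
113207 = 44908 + 68299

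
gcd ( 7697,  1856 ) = 1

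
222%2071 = 222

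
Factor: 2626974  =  2^1*3^2*7^1*20849^1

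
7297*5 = 36485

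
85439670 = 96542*885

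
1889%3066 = 1889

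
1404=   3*468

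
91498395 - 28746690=62751705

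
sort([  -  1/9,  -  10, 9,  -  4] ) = [-10, - 4, - 1/9, 9 ]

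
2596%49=48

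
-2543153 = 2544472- 5087625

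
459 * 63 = 28917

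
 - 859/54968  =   - 1 + 54109/54968=- 0.02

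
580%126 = 76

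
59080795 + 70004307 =129085102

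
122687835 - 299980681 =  - 177292846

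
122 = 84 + 38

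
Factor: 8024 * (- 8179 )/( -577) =65628296/577 = 2^3* 17^1 * 59^1* 577^( - 1) * 8179^1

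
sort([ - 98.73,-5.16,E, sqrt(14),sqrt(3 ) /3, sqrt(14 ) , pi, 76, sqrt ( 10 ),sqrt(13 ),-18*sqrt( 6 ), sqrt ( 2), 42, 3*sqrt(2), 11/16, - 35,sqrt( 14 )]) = [- 98.73,- 18*sqrt( 6 ), - 35, - 5.16, sqrt( 3)/3, 11/16 , sqrt(2 ),E, pi, sqrt (10),sqrt( 13 ), sqrt( 14 ), sqrt( 14), sqrt(14 ), 3*sqrt( 2), 42 , 76] 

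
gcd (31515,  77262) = 3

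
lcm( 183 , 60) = 3660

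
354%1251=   354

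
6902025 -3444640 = 3457385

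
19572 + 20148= 39720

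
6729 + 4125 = 10854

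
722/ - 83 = -722/83 = - 8.70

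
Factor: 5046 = 2^1*3^1*29^2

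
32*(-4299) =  - 137568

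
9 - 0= 9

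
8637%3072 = 2493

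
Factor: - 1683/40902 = - 33/802= - 2^(-1)*3^1*11^1*401^ ( - 1) 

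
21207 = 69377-48170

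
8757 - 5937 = 2820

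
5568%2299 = 970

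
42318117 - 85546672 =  - 43228555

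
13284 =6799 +6485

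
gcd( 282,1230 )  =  6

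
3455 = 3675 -220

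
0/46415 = 0 = 0.00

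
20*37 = 740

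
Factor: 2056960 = 2^8*5^1*1607^1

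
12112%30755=12112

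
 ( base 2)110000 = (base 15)33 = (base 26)1M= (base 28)1K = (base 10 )48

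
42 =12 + 30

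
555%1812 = 555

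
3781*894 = 3380214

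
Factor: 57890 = 2^1*5^1*7^1*827^1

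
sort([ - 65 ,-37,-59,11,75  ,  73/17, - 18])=[ - 65, - 59,-37, - 18,73/17,11,75 ] 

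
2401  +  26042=28443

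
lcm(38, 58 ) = 1102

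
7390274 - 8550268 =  - 1159994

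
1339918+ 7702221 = 9042139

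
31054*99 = 3074346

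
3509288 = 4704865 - 1195577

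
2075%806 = 463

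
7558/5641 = 1 + 1917/5641  =  1.34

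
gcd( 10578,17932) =2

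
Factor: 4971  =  3^1*1657^1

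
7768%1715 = 908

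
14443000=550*26260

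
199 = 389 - 190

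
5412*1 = 5412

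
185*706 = 130610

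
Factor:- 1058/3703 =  - 2/7 = -  2^1*  7^( - 1)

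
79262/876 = 39631/438 = 90.48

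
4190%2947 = 1243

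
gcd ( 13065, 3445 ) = 65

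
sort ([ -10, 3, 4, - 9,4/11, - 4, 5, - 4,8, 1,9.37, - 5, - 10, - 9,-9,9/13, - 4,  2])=[ - 10,  -  10, - 9,  -  9,- 9, - 5, - 4 ,-4, - 4,4/11, 9/13,1,2,3, 4, 5,8,9.37] 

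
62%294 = 62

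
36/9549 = 4/1061 = 0.00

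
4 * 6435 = 25740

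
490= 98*5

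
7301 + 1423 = 8724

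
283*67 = 18961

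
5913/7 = 5913/7 = 844.71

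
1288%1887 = 1288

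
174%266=174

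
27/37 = 27/37 = 0.73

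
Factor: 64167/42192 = 73/48 = 2^( - 4)*3^ ( - 1)*73^1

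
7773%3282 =1209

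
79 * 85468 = 6751972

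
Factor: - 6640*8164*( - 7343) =2^6*5^1 *7^1 * 13^1*83^1*157^1*1049^1 = 398056393280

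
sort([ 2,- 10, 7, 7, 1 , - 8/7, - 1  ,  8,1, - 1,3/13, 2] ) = [-10, - 8/7, - 1, - 1, 3/13, 1,  1, 2, 2 , 7, 7,  8 ] 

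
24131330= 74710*323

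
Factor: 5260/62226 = 2^1*3^ (-2 )*5^1*263^1*3457^( - 1) = 2630/31113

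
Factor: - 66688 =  - 2^7*521^1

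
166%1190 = 166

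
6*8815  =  52890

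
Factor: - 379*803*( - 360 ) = 109561320 = 2^3*3^2 *5^1*11^1 * 73^1*379^1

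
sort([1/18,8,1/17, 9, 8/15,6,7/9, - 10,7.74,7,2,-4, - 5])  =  [-10,-5, - 4,1/18,1/17, 8/15,7/9,2,6,7,7.74, 8,  9 ]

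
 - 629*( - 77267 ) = 48600943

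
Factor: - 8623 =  - 8623^1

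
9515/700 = 13+83/140 = 13.59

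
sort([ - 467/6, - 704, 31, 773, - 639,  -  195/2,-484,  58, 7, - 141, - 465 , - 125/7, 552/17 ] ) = [ - 704, - 639, - 484,-465, - 141, - 195/2, - 467/6,- 125/7 , 7,31 , 552/17, 58, 773]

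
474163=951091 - 476928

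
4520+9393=13913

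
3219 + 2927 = 6146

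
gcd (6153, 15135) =3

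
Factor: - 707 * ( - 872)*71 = 2^3*7^1* 71^1*101^1*109^1 = 43771784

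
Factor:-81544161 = - 3^1 * 27181387^1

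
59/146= 59/146 = 0.40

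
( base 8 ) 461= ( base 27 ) b8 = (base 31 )9Q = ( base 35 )8P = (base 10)305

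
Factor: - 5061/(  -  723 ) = 7 = 7^1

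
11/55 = 1/5=0.20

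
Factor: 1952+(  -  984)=2^3*11^2 = 968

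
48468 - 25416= 23052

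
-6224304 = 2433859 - 8658163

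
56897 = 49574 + 7323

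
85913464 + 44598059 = 130511523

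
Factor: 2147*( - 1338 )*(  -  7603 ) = 21841031658= 2^1 * 3^1*19^1*113^1  *223^1*7603^1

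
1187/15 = 1187/15 = 79.13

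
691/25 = 691/25 = 27.64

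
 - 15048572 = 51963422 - 67011994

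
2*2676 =5352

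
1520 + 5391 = 6911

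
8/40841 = 8/40841  =  0.00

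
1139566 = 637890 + 501676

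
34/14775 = 34/14775 = 0.00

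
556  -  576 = - 20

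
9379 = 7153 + 2226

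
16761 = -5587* ( - 3 ) 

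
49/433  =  49/433 = 0.11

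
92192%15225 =842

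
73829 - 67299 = 6530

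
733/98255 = 733/98255 = 0.01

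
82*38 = 3116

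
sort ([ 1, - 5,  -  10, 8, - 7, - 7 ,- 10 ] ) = [ - 10, - 10, - 7,  -  7,-5 , 1, 8]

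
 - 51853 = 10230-62083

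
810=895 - 85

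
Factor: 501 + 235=2^5*23^1=736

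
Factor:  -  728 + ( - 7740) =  - 8468 = - 2^2*29^1*73^1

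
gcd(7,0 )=7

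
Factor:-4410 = -2^1*3^2*5^1*7^2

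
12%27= 12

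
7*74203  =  519421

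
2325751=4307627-1981876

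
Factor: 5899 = 17^1*347^1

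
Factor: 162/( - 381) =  - 2^1*3^3*127^(-1) = - 54/127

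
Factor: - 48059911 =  - 19^1 * 89^1*97^1 * 293^1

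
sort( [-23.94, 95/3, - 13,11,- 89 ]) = [ - 89,  -  23.94, - 13, 11,95/3]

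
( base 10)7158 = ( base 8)15766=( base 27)9M3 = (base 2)1101111110110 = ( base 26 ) AF8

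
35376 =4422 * 8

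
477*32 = 15264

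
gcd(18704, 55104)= 112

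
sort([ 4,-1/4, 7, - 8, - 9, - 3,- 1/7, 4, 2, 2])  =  [ - 9, - 8, - 3, - 1/4  , - 1/7, 2,2,4,4, 7 ] 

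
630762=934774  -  304012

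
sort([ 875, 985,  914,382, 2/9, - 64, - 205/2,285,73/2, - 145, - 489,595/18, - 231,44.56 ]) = [ - 489,-231, - 145, - 205/2,-64, 2/9,595/18, 73/2,44.56,285,382, 875 , 914, 985]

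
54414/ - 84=-9069/14 = - 647.79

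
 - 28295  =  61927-90222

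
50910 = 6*8485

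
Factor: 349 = 349^1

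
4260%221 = 61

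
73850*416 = 30721600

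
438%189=60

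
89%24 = 17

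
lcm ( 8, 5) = 40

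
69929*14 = 979006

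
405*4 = 1620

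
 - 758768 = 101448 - 860216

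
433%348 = 85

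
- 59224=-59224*1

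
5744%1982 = 1780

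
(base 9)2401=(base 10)1783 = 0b11011110111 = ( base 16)6F7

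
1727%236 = 75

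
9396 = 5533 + 3863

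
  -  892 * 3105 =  - 2769660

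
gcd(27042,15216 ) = 6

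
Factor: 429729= 3^1*143243^1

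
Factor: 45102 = 2^1* 3^1*7517^1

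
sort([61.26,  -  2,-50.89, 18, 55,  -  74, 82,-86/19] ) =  [  -  74,-50.89, - 86/19, - 2, 18, 55, 61.26, 82] 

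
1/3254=1/3254= 0.00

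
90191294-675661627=-585470333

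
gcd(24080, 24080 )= 24080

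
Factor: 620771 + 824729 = 2^2*5^3*7^2*59^1 = 1445500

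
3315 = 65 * 51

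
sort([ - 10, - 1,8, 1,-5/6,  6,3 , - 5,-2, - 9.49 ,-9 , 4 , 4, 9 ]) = [-10, - 9.49,-9, - 5, - 2 ,  -  1, -5/6 , 1, 3, 4, 4,  6 , 8, 9]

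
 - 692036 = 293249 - 985285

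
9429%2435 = 2124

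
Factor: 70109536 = 2^5* 7^1*312989^1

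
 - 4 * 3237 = -12948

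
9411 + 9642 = 19053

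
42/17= 42/17 =2.47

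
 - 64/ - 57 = 1 + 7/57 = 1.12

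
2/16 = 1/8 = 0.12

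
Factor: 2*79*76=2^3*19^1* 79^1 = 12008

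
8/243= 8/243 = 0.03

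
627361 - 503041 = 124320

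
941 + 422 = 1363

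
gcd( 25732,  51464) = 25732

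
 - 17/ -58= 17/58 =0.29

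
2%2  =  0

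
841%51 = 25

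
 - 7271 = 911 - 8182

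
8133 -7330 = 803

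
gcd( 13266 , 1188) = 198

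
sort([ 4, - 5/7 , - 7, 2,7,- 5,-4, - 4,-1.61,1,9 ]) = [ - 7 , - 5,- 4,  -  4, - 1.61, - 5/7, 1 , 2,4,7, 9]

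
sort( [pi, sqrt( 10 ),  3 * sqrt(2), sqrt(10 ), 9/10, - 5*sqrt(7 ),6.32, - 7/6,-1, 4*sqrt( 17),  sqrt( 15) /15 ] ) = [ - 5*sqrt(7 ), - 7/6, - 1, sqrt ( 15)/15,9/10, pi,  sqrt( 10) , sqrt( 10 ),3*sqrt( 2 ) , 6.32,4*sqrt( 17)]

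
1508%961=547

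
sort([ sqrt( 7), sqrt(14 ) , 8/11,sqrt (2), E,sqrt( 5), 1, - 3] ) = [ - 3, 8/11,1,sqrt(2 ), sqrt (5) , sqrt (7),E,sqrt( 14) ] 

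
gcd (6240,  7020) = 780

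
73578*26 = 1913028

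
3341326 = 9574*349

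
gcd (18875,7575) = 25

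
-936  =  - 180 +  - 756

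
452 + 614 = 1066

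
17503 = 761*23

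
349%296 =53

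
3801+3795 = 7596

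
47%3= 2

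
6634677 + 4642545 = 11277222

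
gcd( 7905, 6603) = 93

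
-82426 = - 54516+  - 27910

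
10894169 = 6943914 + 3950255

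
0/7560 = 0 = 0.00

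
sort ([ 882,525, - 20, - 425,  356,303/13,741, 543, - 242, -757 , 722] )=[ - 757, - 425,-242, - 20,303/13,356,525,543,722,741,882 ] 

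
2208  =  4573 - 2365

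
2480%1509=971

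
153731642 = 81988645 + 71742997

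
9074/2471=9074/2471 = 3.67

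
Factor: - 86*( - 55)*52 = 245960  =  2^3*5^1*11^1*13^1*43^1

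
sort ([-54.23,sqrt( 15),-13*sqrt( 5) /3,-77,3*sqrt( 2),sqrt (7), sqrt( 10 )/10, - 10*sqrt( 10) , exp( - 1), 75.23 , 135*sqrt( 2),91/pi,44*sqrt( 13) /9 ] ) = [-77,-54.23,-10*sqrt(10 ), - 13 * sqrt( 5 ) /3,sqrt( 10) /10,exp( - 1),sqrt(7),sqrt( 15),3*sqrt(2),44*sqrt( 13 ) /9,91/pi,75.23,  135*sqrt( 2)]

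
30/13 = 30/13  =  2.31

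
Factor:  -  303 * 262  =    -  2^1*3^1*101^1*131^1 = -79386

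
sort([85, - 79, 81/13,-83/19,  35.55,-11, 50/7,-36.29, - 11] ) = [ - 79, - 36.29, - 11,  -  11,  -  83/19, 81/13,  50/7,35.55,85 ] 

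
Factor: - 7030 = -2^1*5^1*19^1* 37^1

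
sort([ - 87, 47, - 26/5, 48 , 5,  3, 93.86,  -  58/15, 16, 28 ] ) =[ - 87, - 26/5, - 58/15, 3, 5, 16, 28 , 47, 48,93.86] 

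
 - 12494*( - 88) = 1099472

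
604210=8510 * 71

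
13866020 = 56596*245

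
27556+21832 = 49388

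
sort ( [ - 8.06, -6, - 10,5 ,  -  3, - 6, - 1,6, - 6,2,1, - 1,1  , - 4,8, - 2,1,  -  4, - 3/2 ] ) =[ - 10, - 8.06, - 6,- 6, - 6, - 4,-4,-3, - 2, - 3/2, - 1, - 1,1,1, 1,2,5,6 , 8 ] 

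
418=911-493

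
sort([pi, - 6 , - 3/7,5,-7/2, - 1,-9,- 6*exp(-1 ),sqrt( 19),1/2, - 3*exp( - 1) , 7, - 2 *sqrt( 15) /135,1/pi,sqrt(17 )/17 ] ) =[-9,- 6 , -7/2, - 6 * exp( - 1), - 3*exp( - 1), - 1,  -  3/7, - 2 * sqrt( 15 ) /135,sqrt(17)/17,1/pi,1/2,pi , sqrt( 19 ), 5, 7] 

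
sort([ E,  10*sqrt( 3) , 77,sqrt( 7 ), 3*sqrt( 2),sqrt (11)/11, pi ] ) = [ sqrt( 11)/11,sqrt( 7), E,  pi, 3 * sqrt( 2),10*sqrt(3 ),77] 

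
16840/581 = 28 + 572/581=28.98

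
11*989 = 10879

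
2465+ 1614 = 4079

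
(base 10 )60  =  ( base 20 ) 30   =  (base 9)66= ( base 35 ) 1P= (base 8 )74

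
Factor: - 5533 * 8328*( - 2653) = 2^3*3^1*7^1 * 11^1*347^1*379^1*503^1 = 122247120072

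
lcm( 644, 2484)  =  17388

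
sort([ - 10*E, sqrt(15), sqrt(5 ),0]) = [ - 10*E, 0, sqrt(5),sqrt(15 ) ]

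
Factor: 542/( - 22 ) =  - 11^( - 1 )*271^1 = -  271/11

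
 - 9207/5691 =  - 3069/1897 =-1.62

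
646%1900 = 646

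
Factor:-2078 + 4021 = 29^1*67^1 = 1943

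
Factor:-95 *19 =  -  5^1*19^2= - 1805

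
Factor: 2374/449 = 2^1*449^(- 1)*1187^1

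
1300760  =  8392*155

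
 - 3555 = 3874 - 7429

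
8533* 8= 68264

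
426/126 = 3 + 8/21 =3.38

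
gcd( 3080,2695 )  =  385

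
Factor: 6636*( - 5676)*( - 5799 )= 2^4*3^3*7^1*  11^1*43^1*79^1* 1933^1 = 218424762864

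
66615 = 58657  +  7958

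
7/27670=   7/27670 = 0.00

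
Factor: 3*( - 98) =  - 294 =- 2^1*3^1*7^2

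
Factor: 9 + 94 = 103^1 = 103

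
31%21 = 10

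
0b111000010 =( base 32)e2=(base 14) 242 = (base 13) 288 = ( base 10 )450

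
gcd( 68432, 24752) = 1456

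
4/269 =4/269 = 0.01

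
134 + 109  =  243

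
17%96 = 17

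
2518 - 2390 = 128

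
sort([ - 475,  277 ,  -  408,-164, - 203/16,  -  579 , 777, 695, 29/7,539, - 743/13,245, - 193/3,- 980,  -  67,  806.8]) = [ - 980, - 579, -475,-408,  -  164, - 67, -193/3, - 743/13, - 203/16,29/7 , 245 , 277, 539,695,777, 806.8] 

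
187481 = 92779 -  - 94702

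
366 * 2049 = 749934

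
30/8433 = 10/2811 = 0.00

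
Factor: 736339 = 29^1 * 25391^1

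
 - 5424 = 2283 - 7707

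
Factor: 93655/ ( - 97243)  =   - 5^1 * 47^( - 1)*2069^( - 1 )*18731^1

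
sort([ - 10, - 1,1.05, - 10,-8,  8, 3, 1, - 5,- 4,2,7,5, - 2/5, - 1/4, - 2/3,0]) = [ - 10,  -  10,-8, - 5,-4, - 1, - 2/3, - 2/5, - 1/4,0, 1, 1.05, 2,3,5, 7, 8 ] 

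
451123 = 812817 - 361694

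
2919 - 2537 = 382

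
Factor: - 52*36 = -2^4*3^2*13^1 = -1872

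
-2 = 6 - 8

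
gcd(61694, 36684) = 2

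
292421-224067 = 68354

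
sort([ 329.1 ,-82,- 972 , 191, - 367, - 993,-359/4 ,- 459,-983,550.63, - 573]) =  [ -993,-983,-972, - 573, - 459,-367,  -  359/4, - 82, 191, 329.1, 550.63] 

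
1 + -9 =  - 8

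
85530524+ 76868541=162399065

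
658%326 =6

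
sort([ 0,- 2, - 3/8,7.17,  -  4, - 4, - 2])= [ - 4,  -  4, - 2,  -  2,- 3/8, 0, 7.17 ] 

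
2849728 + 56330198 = 59179926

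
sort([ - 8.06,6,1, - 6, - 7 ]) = [ - 8.06, - 7, -6,1, 6]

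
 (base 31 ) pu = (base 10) 805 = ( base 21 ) 1h7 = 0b1100100101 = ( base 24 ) 19d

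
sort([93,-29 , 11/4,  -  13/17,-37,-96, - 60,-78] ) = [  -  96,- 78, - 60, - 37,-29 , - 13/17 , 11/4,93]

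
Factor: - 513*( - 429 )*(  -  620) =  - 136447740 = -2^2 * 3^4*5^1*11^1 * 13^1*19^1 * 31^1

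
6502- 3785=2717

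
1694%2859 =1694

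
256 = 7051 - 6795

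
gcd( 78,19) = 1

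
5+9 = 14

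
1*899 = 899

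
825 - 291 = 534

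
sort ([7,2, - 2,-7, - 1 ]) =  [ - 7, -2, - 1, 2,7 ] 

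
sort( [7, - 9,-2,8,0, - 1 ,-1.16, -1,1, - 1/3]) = [-9,-2, - 1.16, -1,- 1, - 1/3,0, 1,7,8 ]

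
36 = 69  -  33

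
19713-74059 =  - 54346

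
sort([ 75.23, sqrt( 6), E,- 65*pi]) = [ - 65*pi , sqrt(6),  E, 75.23]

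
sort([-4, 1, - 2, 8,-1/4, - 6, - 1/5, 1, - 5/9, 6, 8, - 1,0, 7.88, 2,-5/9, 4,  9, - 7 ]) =[ - 7, - 6 , - 4 , - 2, - 1,- 5/9, - 5/9, - 1/4,  -  1/5,  0,1, 1,  2, 4, 6, 7.88, 8, 8 , 9 ]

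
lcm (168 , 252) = 504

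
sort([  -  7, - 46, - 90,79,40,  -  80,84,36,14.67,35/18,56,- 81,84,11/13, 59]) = [ - 90, - 81, - 80, - 46, -7,11/13,35/18,14.67, 36,40,56,59,  79,84, 84 ] 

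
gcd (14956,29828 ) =4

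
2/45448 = 1/22724  =  0.00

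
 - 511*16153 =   -  8254183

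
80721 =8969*9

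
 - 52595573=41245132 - 93840705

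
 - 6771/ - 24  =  2257/8 = 282.12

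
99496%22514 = 9440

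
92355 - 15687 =76668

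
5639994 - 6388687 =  - 748693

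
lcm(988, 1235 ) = 4940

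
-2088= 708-2796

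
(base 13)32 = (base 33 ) 18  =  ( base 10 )41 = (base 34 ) 17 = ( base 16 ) 29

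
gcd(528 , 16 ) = 16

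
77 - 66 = 11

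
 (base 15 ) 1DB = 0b110101111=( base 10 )431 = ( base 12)2BB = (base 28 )fb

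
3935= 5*787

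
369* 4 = 1476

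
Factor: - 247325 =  -5^2*13^1*761^1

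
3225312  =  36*89592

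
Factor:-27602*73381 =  - 2^1 * 7^1 * 11^1*37^1*373^1*953^1= -2025462362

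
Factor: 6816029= 11^1*37^1*16747^1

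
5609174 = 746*7519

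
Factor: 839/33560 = 1/40=2^(-3 )*5^( - 1 ) 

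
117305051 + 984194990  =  1101500041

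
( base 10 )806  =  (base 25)176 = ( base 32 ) P6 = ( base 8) 1446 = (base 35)n1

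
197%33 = 32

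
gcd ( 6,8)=2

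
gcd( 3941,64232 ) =7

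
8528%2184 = 1976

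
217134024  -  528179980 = -311045956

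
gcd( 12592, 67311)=1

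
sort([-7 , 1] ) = [  -  7, 1]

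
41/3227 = 41/3227 = 0.01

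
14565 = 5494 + 9071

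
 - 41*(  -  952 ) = 39032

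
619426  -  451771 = 167655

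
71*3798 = 269658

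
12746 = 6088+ 6658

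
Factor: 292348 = 2^2*7^1*53^1*197^1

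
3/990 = 1/330 = 0.00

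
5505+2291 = 7796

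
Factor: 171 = 3^2 * 19^1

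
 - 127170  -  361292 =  - 488462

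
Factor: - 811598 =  - 2^1*405799^1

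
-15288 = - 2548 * 6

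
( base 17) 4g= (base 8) 124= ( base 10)84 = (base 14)60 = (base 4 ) 1110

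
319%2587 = 319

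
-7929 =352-8281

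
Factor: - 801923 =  - 67^1*11969^1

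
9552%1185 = 72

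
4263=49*87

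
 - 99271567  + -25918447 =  - 125190014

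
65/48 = 65/48 =1.35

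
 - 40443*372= - 15044796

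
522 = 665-143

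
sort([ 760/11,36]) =[ 36 , 760/11 ] 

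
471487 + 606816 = 1078303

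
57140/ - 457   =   - 57140/457 = -125.03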